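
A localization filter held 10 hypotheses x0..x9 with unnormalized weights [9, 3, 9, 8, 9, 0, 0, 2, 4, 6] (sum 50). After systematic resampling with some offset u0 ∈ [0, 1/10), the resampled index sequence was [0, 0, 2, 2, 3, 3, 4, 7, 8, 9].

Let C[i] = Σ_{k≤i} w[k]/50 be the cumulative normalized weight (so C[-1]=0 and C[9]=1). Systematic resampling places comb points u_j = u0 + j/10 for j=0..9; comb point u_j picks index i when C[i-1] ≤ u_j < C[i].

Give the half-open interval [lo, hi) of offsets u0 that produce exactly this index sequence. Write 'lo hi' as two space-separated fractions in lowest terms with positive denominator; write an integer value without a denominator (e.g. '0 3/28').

C = [9/50, 6/25, 21/50, 29/50, 19/25, 19/25, 19/25, 4/5, 22/25, 1]
j=0 picked index 0: u0 ∈ [0, 9/50)
j=1 picked index 0: u0 ∈ [-1/10, 2/25)
j=2 picked index 2: u0 ∈ [1/25, 11/50)
j=3 picked index 2: u0 ∈ [-3/50, 3/25)
j=4 picked index 3: u0 ∈ [1/50, 9/50)
j=5 picked index 3: u0 ∈ [-2/25, 2/25)
j=6 picked index 4: u0 ∈ [-1/50, 4/25)
j=7 picked index 7: u0 ∈ [3/50, 1/10)
j=8 picked index 8: u0 ∈ [0, 2/25)
j=9 picked index 9: u0 ∈ [-1/50, 1/10)
intersection: [3/50, 2/25)

3/50 2/25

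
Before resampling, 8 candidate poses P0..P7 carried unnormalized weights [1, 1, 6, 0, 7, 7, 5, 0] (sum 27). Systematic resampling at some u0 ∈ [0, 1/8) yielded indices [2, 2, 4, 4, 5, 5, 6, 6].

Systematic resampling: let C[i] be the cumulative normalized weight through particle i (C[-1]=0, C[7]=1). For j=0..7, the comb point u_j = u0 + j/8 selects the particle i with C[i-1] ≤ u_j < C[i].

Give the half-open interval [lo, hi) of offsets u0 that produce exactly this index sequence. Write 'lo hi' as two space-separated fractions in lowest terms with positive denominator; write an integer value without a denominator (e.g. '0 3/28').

2/27 1/8

C = [1/27, 2/27, 8/27, 8/27, 5/9, 22/27, 1, 1]
j=0 picked index 2: u0 ∈ [2/27, 8/27)
j=1 picked index 2: u0 ∈ [-11/216, 37/216)
j=2 picked index 4: u0 ∈ [5/108, 11/36)
j=3 picked index 4: u0 ∈ [-17/216, 13/72)
j=4 picked index 5: u0 ∈ [1/18, 17/54)
j=5 picked index 5: u0 ∈ [-5/72, 41/216)
j=6 picked index 6: u0 ∈ [7/108, 1/4)
j=7 picked index 6: u0 ∈ [-13/216, 1/8)
intersection: [2/27, 1/8)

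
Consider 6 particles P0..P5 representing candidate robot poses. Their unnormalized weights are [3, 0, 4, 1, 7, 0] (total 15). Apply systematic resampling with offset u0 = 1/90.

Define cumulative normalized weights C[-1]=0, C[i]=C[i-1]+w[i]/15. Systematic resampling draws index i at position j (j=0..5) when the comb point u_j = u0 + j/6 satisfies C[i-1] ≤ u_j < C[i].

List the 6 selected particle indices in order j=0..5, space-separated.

0 0 2 3 4 4

C = [1/5, 1/5, 7/15, 8/15, 1, 1]
j=0: u_0=1/90 ∈ [0, 1/5) → index 0
j=1: u_1=8/45 ∈ [0, 1/5) → index 0
j=2: u_2=31/90 ∈ [1/5, 7/15) → index 2
j=3: u_3=23/45 ∈ [7/15, 8/15) → index 3
j=4: u_4=61/90 ∈ [8/15, 1) → index 4
j=5: u_5=38/45 ∈ [8/15, 1) → index 4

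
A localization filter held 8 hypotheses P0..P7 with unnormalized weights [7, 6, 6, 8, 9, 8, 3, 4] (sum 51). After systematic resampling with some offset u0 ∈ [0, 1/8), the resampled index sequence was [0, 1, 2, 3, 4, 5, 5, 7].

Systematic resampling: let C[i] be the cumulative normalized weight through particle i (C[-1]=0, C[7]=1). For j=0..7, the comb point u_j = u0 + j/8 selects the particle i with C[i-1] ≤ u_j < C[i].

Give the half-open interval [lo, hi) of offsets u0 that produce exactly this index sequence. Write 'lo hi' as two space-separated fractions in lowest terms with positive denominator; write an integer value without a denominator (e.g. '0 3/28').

C = [7/51, 13/51, 19/51, 9/17, 12/17, 44/51, 47/51, 1]
j=0 picked index 0: u0 ∈ [0, 7/51)
j=1 picked index 1: u0 ∈ [5/408, 53/408)
j=2 picked index 2: u0 ∈ [1/204, 25/204)
j=3 picked index 3: u0 ∈ [-1/408, 21/136)
j=4 picked index 4: u0 ∈ [1/34, 7/34)
j=5 picked index 5: u0 ∈ [11/136, 97/408)
j=6 picked index 5: u0 ∈ [-3/68, 23/204)
j=7 picked index 7: u0 ∈ [19/408, 1/8)
intersection: [11/136, 23/204)

11/136 23/204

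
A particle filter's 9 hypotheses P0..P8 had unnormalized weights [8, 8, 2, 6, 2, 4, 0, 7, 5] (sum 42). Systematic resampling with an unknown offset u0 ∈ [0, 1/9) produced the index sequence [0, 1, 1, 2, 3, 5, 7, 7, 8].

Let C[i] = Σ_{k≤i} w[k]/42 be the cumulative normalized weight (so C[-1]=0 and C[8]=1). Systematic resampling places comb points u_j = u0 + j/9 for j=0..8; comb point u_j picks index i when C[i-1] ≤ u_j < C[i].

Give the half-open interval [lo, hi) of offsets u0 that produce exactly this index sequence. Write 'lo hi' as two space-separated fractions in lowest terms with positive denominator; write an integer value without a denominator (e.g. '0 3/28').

C = [4/21, 8/21, 3/7, 4/7, 13/21, 5/7, 5/7, 37/42, 1]
j=0 picked index 0: u0 ∈ [0, 4/21)
j=1 picked index 1: u0 ∈ [5/63, 17/63)
j=2 picked index 1: u0 ∈ [-2/63, 10/63)
j=3 picked index 2: u0 ∈ [1/21, 2/21)
j=4 picked index 3: u0 ∈ [-1/63, 8/63)
j=5 picked index 5: u0 ∈ [4/63, 10/63)
j=6 picked index 7: u0 ∈ [1/21, 3/14)
j=7 picked index 7: u0 ∈ [-4/63, 13/126)
j=8 picked index 8: u0 ∈ [-1/126, 1/9)
intersection: [5/63, 2/21)

5/63 2/21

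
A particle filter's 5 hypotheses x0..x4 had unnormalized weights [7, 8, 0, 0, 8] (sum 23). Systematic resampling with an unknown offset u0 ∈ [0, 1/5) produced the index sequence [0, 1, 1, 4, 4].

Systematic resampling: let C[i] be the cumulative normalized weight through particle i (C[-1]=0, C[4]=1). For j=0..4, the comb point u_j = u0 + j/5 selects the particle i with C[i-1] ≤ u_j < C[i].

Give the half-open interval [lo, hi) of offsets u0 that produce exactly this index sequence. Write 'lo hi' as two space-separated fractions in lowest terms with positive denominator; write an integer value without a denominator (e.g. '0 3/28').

C = [7/23, 15/23, 15/23, 15/23, 1]
j=0 picked index 0: u0 ∈ [0, 7/23)
j=1 picked index 1: u0 ∈ [12/115, 52/115)
j=2 picked index 1: u0 ∈ [-11/115, 29/115)
j=3 picked index 4: u0 ∈ [6/115, 2/5)
j=4 picked index 4: u0 ∈ [-17/115, 1/5)
intersection: [12/115, 1/5)

12/115 1/5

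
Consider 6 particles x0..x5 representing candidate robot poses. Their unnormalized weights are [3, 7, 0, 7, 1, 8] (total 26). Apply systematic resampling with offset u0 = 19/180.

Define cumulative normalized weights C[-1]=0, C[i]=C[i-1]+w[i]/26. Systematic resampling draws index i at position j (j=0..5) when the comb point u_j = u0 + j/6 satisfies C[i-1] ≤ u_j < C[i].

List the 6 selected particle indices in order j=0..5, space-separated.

C = [3/26, 5/13, 5/13, 17/26, 9/13, 1]
j=0: u_0=19/180 ∈ [0, 3/26) → index 0
j=1: u_1=49/180 ∈ [3/26, 5/13) → index 1
j=2: u_2=79/180 ∈ [5/13, 17/26) → index 3
j=3: u_3=109/180 ∈ [5/13, 17/26) → index 3
j=4: u_4=139/180 ∈ [9/13, 1) → index 5
j=5: u_5=169/180 ∈ [9/13, 1) → index 5

0 1 3 3 5 5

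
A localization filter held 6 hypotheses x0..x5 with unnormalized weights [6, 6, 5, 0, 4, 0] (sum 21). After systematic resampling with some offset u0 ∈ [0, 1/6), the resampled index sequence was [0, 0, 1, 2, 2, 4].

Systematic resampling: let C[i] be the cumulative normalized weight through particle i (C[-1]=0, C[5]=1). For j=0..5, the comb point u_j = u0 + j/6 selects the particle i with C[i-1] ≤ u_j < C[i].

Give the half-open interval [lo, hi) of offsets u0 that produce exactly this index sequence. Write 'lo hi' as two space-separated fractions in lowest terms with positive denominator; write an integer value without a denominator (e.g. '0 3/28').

C = [2/7, 4/7, 17/21, 17/21, 1, 1]
j=0 picked index 0: u0 ∈ [0, 2/7)
j=1 picked index 0: u0 ∈ [-1/6, 5/42)
j=2 picked index 1: u0 ∈ [-1/21, 5/21)
j=3 picked index 2: u0 ∈ [1/14, 13/42)
j=4 picked index 2: u0 ∈ [-2/21, 1/7)
j=5 picked index 4: u0 ∈ [-1/42, 1/6)
intersection: [1/14, 5/42)

1/14 5/42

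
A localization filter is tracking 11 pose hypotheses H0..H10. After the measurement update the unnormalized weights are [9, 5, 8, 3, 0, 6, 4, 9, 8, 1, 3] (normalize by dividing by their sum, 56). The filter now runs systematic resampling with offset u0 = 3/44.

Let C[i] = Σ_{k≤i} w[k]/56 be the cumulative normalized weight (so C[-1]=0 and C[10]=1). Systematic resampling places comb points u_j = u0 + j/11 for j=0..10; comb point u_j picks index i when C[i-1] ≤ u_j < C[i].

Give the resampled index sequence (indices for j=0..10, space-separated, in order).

C = [9/56, 1/4, 11/28, 25/56, 25/56, 31/56, 5/8, 11/14, 13/14, 53/56, 1]
j=0: u_0=3/44 ∈ [0, 9/56) → index 0
j=1: u_1=7/44 ∈ [0, 9/56) → index 0
j=2: u_2=1/4 ∈ [1/4, 11/28) → index 2
j=3: u_3=15/44 ∈ [1/4, 11/28) → index 2
j=4: u_4=19/44 ∈ [11/28, 25/56) → index 3
j=5: u_5=23/44 ∈ [25/56, 31/56) → index 5
j=6: u_6=27/44 ∈ [31/56, 5/8) → index 6
j=7: u_7=31/44 ∈ [5/8, 11/14) → index 7
j=8: u_8=35/44 ∈ [11/14, 13/14) → index 8
j=9: u_9=39/44 ∈ [11/14, 13/14) → index 8
j=10: u_10=43/44 ∈ [53/56, 1) → index 10

0 0 2 2 3 5 6 7 8 8 10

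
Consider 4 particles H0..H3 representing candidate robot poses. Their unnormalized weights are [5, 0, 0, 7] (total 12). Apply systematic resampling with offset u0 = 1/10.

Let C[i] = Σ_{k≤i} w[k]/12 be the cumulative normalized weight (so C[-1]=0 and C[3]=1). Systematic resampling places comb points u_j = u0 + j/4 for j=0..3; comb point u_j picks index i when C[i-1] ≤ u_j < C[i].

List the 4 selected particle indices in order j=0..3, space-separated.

C = [5/12, 5/12, 5/12, 1]
j=0: u_0=1/10 ∈ [0, 5/12) → index 0
j=1: u_1=7/20 ∈ [0, 5/12) → index 0
j=2: u_2=3/5 ∈ [5/12, 1) → index 3
j=3: u_3=17/20 ∈ [5/12, 1) → index 3

0 0 3 3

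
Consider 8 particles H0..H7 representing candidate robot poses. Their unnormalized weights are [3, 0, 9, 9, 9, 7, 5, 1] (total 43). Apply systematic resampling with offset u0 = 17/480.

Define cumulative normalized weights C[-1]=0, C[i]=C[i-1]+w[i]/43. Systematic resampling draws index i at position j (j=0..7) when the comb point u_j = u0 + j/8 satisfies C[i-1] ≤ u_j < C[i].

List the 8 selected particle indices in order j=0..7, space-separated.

C = [3/43, 3/43, 12/43, 21/43, 30/43, 37/43, 42/43, 1]
j=0: u_0=17/480 ∈ [0, 3/43) → index 0
j=1: u_1=77/480 ∈ [3/43, 12/43) → index 2
j=2: u_2=137/480 ∈ [12/43, 21/43) → index 3
j=3: u_3=197/480 ∈ [12/43, 21/43) → index 3
j=4: u_4=257/480 ∈ [21/43, 30/43) → index 4
j=5: u_5=317/480 ∈ [21/43, 30/43) → index 4
j=6: u_6=377/480 ∈ [30/43, 37/43) → index 5
j=7: u_7=437/480 ∈ [37/43, 42/43) → index 6

0 2 3 3 4 4 5 6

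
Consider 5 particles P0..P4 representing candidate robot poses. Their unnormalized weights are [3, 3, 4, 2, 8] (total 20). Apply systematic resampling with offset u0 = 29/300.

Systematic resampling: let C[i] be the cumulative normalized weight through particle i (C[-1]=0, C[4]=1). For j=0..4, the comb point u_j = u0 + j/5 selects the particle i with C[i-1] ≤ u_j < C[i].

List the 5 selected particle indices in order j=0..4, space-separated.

0 1 2 4 4

C = [3/20, 3/10, 1/2, 3/5, 1]
j=0: u_0=29/300 ∈ [0, 3/20) → index 0
j=1: u_1=89/300 ∈ [3/20, 3/10) → index 1
j=2: u_2=149/300 ∈ [3/10, 1/2) → index 2
j=3: u_3=209/300 ∈ [3/5, 1) → index 4
j=4: u_4=269/300 ∈ [3/5, 1) → index 4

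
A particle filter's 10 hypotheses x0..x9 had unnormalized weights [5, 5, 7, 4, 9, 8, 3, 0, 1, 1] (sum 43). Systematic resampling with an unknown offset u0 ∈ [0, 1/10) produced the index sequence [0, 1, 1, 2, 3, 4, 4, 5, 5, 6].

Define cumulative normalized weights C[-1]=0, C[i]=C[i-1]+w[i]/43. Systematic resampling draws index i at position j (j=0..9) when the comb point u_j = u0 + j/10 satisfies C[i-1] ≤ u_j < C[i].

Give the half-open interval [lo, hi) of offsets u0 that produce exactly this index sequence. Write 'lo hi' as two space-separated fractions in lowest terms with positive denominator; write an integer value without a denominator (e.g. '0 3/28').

C = [5/43, 10/43, 17/43, 21/43, 30/43, 38/43, 41/43, 41/43, 42/43, 1]
j=0 picked index 0: u0 ∈ [0, 5/43)
j=1 picked index 1: u0 ∈ [7/430, 57/430)
j=2 picked index 1: u0 ∈ [-18/215, 7/215)
j=3 picked index 2: u0 ∈ [-29/430, 41/430)
j=4 picked index 3: u0 ∈ [-1/215, 19/215)
j=5 picked index 4: u0 ∈ [-1/86, 17/86)
j=6 picked index 4: u0 ∈ [-24/215, 21/215)
j=7 picked index 5: u0 ∈ [-1/430, 79/430)
j=8 picked index 5: u0 ∈ [-22/215, 18/215)
j=9 picked index 6: u0 ∈ [-7/430, 23/430)
intersection: [7/430, 7/215)

7/430 7/215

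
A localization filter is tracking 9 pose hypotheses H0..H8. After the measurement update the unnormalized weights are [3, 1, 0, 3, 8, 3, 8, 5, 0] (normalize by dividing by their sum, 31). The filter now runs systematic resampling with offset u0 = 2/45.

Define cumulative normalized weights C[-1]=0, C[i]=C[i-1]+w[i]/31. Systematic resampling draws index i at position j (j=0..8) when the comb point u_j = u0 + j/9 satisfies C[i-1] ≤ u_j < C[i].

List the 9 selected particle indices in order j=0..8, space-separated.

0 3 4 4 5 6 6 6 7

C = [3/31, 4/31, 4/31, 7/31, 15/31, 18/31, 26/31, 1, 1]
j=0: u_0=2/45 ∈ [0, 3/31) → index 0
j=1: u_1=7/45 ∈ [4/31, 7/31) → index 3
j=2: u_2=4/15 ∈ [7/31, 15/31) → index 4
j=3: u_3=17/45 ∈ [7/31, 15/31) → index 4
j=4: u_4=22/45 ∈ [15/31, 18/31) → index 5
j=5: u_5=3/5 ∈ [18/31, 26/31) → index 6
j=6: u_6=32/45 ∈ [18/31, 26/31) → index 6
j=7: u_7=37/45 ∈ [18/31, 26/31) → index 6
j=8: u_8=14/15 ∈ [26/31, 1) → index 7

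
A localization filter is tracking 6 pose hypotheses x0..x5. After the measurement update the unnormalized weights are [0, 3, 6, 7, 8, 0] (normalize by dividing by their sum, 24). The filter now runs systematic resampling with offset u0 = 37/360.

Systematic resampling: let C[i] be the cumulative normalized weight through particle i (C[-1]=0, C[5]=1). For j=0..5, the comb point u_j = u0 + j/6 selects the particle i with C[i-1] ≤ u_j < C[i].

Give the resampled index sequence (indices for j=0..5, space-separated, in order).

1 2 3 3 4 4

C = [0, 1/8, 3/8, 2/3, 1, 1]
j=0: u_0=37/360 ∈ [0, 1/8) → index 1
j=1: u_1=97/360 ∈ [1/8, 3/8) → index 2
j=2: u_2=157/360 ∈ [3/8, 2/3) → index 3
j=3: u_3=217/360 ∈ [3/8, 2/3) → index 3
j=4: u_4=277/360 ∈ [2/3, 1) → index 4
j=5: u_5=337/360 ∈ [2/3, 1) → index 4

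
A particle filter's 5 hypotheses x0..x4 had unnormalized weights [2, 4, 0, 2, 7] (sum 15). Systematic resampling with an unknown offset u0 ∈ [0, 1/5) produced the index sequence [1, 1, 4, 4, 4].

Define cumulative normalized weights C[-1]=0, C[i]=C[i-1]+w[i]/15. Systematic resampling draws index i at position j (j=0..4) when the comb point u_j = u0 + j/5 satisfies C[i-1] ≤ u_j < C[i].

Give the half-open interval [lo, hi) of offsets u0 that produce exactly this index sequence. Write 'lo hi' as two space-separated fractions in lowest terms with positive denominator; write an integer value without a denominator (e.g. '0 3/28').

C = [2/15, 2/5, 2/5, 8/15, 1]
j=0 picked index 1: u0 ∈ [2/15, 2/5)
j=1 picked index 1: u0 ∈ [-1/15, 1/5)
j=2 picked index 4: u0 ∈ [2/15, 3/5)
j=3 picked index 4: u0 ∈ [-1/15, 2/5)
j=4 picked index 4: u0 ∈ [-4/15, 1/5)
intersection: [2/15, 1/5)

2/15 1/5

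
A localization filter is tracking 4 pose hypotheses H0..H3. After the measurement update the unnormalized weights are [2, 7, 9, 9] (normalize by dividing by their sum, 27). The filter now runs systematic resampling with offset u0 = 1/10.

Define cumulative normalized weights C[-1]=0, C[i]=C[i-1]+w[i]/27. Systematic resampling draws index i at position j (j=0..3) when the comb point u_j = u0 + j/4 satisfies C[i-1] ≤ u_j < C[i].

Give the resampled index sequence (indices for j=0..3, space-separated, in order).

C = [2/27, 1/3, 2/3, 1]
j=0: u_0=1/10 ∈ [2/27, 1/3) → index 1
j=1: u_1=7/20 ∈ [1/3, 2/3) → index 2
j=2: u_2=3/5 ∈ [1/3, 2/3) → index 2
j=3: u_3=17/20 ∈ [2/3, 1) → index 3

1 2 2 3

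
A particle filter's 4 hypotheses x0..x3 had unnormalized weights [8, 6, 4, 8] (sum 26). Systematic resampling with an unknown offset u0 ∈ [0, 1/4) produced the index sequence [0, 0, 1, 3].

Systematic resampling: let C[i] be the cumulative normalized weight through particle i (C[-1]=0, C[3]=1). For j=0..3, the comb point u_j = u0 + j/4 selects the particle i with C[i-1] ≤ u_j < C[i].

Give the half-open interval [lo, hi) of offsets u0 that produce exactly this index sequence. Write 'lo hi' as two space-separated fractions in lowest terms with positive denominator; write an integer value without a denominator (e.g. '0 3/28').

C = [4/13, 7/13, 9/13, 1]
j=0 picked index 0: u0 ∈ [0, 4/13)
j=1 picked index 0: u0 ∈ [-1/4, 3/52)
j=2 picked index 1: u0 ∈ [-5/26, 1/26)
j=3 picked index 3: u0 ∈ [-3/52, 1/4)
intersection: [0, 1/26)

0 1/26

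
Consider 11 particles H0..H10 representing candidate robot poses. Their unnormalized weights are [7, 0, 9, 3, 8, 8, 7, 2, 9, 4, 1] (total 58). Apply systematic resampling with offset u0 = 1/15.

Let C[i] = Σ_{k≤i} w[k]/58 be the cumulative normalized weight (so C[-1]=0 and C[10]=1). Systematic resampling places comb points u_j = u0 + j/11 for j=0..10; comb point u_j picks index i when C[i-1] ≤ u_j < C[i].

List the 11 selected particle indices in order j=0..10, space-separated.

0 2 2 4 4 5 6 6 8 8 9

C = [7/58, 7/58, 8/29, 19/58, 27/58, 35/58, 21/29, 22/29, 53/58, 57/58, 1]
j=0: u_0=1/15 ∈ [0, 7/58) → index 0
j=1: u_1=26/165 ∈ [7/58, 8/29) → index 2
j=2: u_2=41/165 ∈ [7/58, 8/29) → index 2
j=3: u_3=56/165 ∈ [19/58, 27/58) → index 4
j=4: u_4=71/165 ∈ [19/58, 27/58) → index 4
j=5: u_5=86/165 ∈ [27/58, 35/58) → index 5
j=6: u_6=101/165 ∈ [35/58, 21/29) → index 6
j=7: u_7=116/165 ∈ [35/58, 21/29) → index 6
j=8: u_8=131/165 ∈ [22/29, 53/58) → index 8
j=9: u_9=146/165 ∈ [22/29, 53/58) → index 8
j=10: u_10=161/165 ∈ [53/58, 57/58) → index 9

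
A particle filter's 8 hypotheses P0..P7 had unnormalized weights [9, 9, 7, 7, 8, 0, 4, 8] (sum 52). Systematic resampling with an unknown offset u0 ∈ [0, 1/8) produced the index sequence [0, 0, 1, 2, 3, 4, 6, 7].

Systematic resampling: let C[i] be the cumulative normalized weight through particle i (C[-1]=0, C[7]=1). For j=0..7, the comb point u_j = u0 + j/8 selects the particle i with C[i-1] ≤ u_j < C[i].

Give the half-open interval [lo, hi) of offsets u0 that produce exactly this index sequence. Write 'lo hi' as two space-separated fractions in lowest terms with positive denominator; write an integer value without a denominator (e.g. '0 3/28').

C = [9/52, 9/26, 25/52, 8/13, 10/13, 10/13, 11/13, 1]
j=0 picked index 0: u0 ∈ [0, 9/52)
j=1 picked index 0: u0 ∈ [-1/8, 5/104)
j=2 picked index 1: u0 ∈ [-1/13, 5/52)
j=3 picked index 2: u0 ∈ [-3/104, 11/104)
j=4 picked index 3: u0 ∈ [-1/52, 3/26)
j=5 picked index 4: u0 ∈ [-1/104, 15/104)
j=6 picked index 6: u0 ∈ [1/52, 5/52)
j=7 picked index 7: u0 ∈ [-3/104, 1/8)
intersection: [1/52, 5/104)

1/52 5/104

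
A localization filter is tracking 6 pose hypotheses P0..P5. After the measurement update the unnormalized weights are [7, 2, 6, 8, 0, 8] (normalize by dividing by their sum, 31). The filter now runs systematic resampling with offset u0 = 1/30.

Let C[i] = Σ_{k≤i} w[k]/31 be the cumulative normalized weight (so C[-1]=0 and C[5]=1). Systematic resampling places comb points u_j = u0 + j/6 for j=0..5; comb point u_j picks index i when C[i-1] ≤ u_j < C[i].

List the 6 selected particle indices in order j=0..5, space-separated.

C = [7/31, 9/31, 15/31, 23/31, 23/31, 1]
j=0: u_0=1/30 ∈ [0, 7/31) → index 0
j=1: u_1=1/5 ∈ [0, 7/31) → index 0
j=2: u_2=11/30 ∈ [9/31, 15/31) → index 2
j=3: u_3=8/15 ∈ [15/31, 23/31) → index 3
j=4: u_4=7/10 ∈ [15/31, 23/31) → index 3
j=5: u_5=13/15 ∈ [23/31, 1) → index 5

0 0 2 3 3 5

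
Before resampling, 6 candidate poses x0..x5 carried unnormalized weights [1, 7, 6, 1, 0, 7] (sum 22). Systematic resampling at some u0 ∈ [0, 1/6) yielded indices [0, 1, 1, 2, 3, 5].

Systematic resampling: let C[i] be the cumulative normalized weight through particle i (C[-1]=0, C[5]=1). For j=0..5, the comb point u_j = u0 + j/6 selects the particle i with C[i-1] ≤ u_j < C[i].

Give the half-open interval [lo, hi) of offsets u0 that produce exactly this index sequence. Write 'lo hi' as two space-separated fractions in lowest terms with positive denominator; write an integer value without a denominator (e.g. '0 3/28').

C = [1/22, 4/11, 7/11, 15/22, 15/22, 1]
j=0 picked index 0: u0 ∈ [0, 1/22)
j=1 picked index 1: u0 ∈ [-4/33, 13/66)
j=2 picked index 1: u0 ∈ [-19/66, 1/33)
j=3 picked index 2: u0 ∈ [-3/22, 3/22)
j=4 picked index 3: u0 ∈ [-1/33, 1/66)
j=5 picked index 5: u0 ∈ [-5/33, 1/6)
intersection: [0, 1/66)

0 1/66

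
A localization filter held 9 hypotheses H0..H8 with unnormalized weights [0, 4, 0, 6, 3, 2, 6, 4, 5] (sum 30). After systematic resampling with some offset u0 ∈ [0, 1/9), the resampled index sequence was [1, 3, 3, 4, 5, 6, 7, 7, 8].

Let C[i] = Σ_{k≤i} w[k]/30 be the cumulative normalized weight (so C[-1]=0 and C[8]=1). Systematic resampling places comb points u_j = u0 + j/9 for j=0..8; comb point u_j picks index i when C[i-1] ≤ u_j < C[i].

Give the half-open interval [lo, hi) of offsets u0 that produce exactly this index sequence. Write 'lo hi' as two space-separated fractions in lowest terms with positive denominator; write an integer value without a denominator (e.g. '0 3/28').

C = [0, 2/15, 2/15, 1/3, 13/30, 1/2, 7/10, 5/6, 1]
j=0 picked index 1: u0 ∈ [0, 2/15)
j=1 picked index 3: u0 ∈ [1/45, 2/9)
j=2 picked index 3: u0 ∈ [-4/45, 1/9)
j=3 picked index 4: u0 ∈ [0, 1/10)
j=4 picked index 5: u0 ∈ [-1/90, 1/18)
j=5 picked index 6: u0 ∈ [-1/18, 13/90)
j=6 picked index 7: u0 ∈ [1/30, 1/6)
j=7 picked index 7: u0 ∈ [-7/90, 1/18)
j=8 picked index 8: u0 ∈ [-1/18, 1/9)
intersection: [1/30, 1/18)

1/30 1/18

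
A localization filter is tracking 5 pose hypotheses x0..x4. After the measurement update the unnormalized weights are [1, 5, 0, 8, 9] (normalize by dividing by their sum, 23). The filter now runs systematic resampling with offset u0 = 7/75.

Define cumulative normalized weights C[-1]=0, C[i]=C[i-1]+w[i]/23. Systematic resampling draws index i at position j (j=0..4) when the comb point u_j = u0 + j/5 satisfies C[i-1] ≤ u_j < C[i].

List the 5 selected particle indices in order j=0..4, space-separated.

1 3 3 4 4

C = [1/23, 6/23, 6/23, 14/23, 1]
j=0: u_0=7/75 ∈ [1/23, 6/23) → index 1
j=1: u_1=22/75 ∈ [6/23, 14/23) → index 3
j=2: u_2=37/75 ∈ [6/23, 14/23) → index 3
j=3: u_3=52/75 ∈ [14/23, 1) → index 4
j=4: u_4=67/75 ∈ [14/23, 1) → index 4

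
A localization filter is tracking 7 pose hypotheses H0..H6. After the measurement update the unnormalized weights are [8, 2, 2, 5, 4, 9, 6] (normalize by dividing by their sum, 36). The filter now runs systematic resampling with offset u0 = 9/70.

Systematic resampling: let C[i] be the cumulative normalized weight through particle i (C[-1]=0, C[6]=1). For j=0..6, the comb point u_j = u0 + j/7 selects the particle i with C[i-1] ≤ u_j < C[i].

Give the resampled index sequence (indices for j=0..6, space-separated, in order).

0 1 3 4 5 6 6

C = [2/9, 5/18, 1/3, 17/36, 7/12, 5/6, 1]
j=0: u_0=9/70 ∈ [0, 2/9) → index 0
j=1: u_1=19/70 ∈ [2/9, 5/18) → index 1
j=2: u_2=29/70 ∈ [1/3, 17/36) → index 3
j=3: u_3=39/70 ∈ [17/36, 7/12) → index 4
j=4: u_4=7/10 ∈ [7/12, 5/6) → index 5
j=5: u_5=59/70 ∈ [5/6, 1) → index 6
j=6: u_6=69/70 ∈ [5/6, 1) → index 6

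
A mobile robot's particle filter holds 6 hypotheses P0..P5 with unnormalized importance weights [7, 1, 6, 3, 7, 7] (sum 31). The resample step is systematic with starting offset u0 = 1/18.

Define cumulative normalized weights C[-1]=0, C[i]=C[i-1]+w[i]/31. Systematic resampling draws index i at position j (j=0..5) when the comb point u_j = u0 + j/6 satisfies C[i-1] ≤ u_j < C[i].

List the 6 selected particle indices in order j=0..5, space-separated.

0 0 2 4 4 5

C = [7/31, 8/31, 14/31, 17/31, 24/31, 1]
j=0: u_0=1/18 ∈ [0, 7/31) → index 0
j=1: u_1=2/9 ∈ [0, 7/31) → index 0
j=2: u_2=7/18 ∈ [8/31, 14/31) → index 2
j=3: u_3=5/9 ∈ [17/31, 24/31) → index 4
j=4: u_4=13/18 ∈ [17/31, 24/31) → index 4
j=5: u_5=8/9 ∈ [24/31, 1) → index 5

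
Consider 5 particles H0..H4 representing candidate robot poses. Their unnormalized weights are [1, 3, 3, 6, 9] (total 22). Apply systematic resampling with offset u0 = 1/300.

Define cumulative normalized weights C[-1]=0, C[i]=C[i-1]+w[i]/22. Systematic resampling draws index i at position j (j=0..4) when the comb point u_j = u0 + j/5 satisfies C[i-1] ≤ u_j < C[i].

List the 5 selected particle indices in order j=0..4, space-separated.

C = [1/22, 2/11, 7/22, 13/22, 1]
j=0: u_0=1/300 ∈ [0, 1/22) → index 0
j=1: u_1=61/300 ∈ [2/11, 7/22) → index 2
j=2: u_2=121/300 ∈ [7/22, 13/22) → index 3
j=3: u_3=181/300 ∈ [13/22, 1) → index 4
j=4: u_4=241/300 ∈ [13/22, 1) → index 4

0 2 3 4 4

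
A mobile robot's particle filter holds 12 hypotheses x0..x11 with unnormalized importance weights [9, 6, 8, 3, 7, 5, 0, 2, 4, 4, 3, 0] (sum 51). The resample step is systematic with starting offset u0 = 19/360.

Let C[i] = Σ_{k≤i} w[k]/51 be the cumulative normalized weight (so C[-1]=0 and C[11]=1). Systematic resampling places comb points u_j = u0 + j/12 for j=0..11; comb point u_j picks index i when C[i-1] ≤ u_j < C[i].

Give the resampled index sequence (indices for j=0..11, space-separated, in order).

0 0 1 2 2 3 4 4 5 8 9 10

C = [3/17, 5/17, 23/51, 26/51, 11/17, 38/51, 38/51, 40/51, 44/51, 16/17, 1, 1]
j=0: u_0=19/360 ∈ [0, 3/17) → index 0
j=1: u_1=49/360 ∈ [0, 3/17) → index 0
j=2: u_2=79/360 ∈ [3/17, 5/17) → index 1
j=3: u_3=109/360 ∈ [5/17, 23/51) → index 2
j=4: u_4=139/360 ∈ [5/17, 23/51) → index 2
j=5: u_5=169/360 ∈ [23/51, 26/51) → index 3
j=6: u_6=199/360 ∈ [26/51, 11/17) → index 4
j=7: u_7=229/360 ∈ [26/51, 11/17) → index 4
j=8: u_8=259/360 ∈ [11/17, 38/51) → index 5
j=9: u_9=289/360 ∈ [40/51, 44/51) → index 8
j=10: u_10=319/360 ∈ [44/51, 16/17) → index 9
j=11: u_11=349/360 ∈ [16/17, 1) → index 10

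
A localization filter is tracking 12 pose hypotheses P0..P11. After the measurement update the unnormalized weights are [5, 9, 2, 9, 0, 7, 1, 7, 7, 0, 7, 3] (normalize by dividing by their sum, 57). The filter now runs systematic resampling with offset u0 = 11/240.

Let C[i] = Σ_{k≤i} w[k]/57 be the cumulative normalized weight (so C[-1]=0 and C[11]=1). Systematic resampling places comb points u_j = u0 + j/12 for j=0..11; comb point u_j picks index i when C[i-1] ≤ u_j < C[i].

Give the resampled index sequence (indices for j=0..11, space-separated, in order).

0 1 1 3 3 5 5 7 8 8 10 11

C = [5/57, 14/57, 16/57, 25/57, 25/57, 32/57, 11/19, 40/57, 47/57, 47/57, 18/19, 1]
j=0: u_0=11/240 ∈ [0, 5/57) → index 0
j=1: u_1=31/240 ∈ [5/57, 14/57) → index 1
j=2: u_2=17/80 ∈ [5/57, 14/57) → index 1
j=3: u_3=71/240 ∈ [16/57, 25/57) → index 3
j=4: u_4=91/240 ∈ [16/57, 25/57) → index 3
j=5: u_5=37/80 ∈ [25/57, 32/57) → index 5
j=6: u_6=131/240 ∈ [25/57, 32/57) → index 5
j=7: u_7=151/240 ∈ [11/19, 40/57) → index 7
j=8: u_8=57/80 ∈ [40/57, 47/57) → index 8
j=9: u_9=191/240 ∈ [40/57, 47/57) → index 8
j=10: u_10=211/240 ∈ [47/57, 18/19) → index 10
j=11: u_11=77/80 ∈ [18/19, 1) → index 11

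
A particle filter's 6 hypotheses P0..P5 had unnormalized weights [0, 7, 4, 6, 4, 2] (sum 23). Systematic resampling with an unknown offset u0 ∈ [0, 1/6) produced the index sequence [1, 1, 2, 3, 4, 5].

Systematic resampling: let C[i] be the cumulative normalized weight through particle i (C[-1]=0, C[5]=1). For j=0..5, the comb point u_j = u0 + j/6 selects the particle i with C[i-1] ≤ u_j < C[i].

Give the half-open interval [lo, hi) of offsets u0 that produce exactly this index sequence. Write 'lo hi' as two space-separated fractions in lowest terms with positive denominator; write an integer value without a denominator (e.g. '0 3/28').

11/138 19/138

C = [0, 7/23, 11/23, 17/23, 21/23, 1]
j=0 picked index 1: u0 ∈ [0, 7/23)
j=1 picked index 1: u0 ∈ [-1/6, 19/138)
j=2 picked index 2: u0 ∈ [-2/69, 10/69)
j=3 picked index 3: u0 ∈ [-1/46, 11/46)
j=4 picked index 4: u0 ∈ [5/69, 17/69)
j=5 picked index 5: u0 ∈ [11/138, 1/6)
intersection: [11/138, 19/138)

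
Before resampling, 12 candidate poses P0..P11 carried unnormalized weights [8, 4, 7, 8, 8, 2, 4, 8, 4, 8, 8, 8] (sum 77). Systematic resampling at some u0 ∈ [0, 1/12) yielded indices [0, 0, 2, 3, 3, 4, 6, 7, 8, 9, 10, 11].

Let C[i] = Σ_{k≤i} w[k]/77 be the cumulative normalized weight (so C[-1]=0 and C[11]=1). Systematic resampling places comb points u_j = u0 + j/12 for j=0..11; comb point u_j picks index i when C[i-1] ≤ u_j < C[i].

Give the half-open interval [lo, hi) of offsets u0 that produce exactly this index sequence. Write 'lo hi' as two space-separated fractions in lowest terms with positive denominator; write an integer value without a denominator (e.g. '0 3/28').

0 4/231

C = [8/77, 12/77, 19/77, 27/77, 5/11, 37/77, 41/77, 7/11, 53/77, 61/77, 69/77, 1]
j=0 picked index 0: u0 ∈ [0, 8/77)
j=1 picked index 0: u0 ∈ [-1/12, 19/924)
j=2 picked index 2: u0 ∈ [-5/462, 37/462)
j=3 picked index 3: u0 ∈ [-1/308, 31/308)
j=4 picked index 3: u0 ∈ [-20/231, 4/231)
j=5 picked index 4: u0 ∈ [-61/924, 5/132)
j=6 picked index 6: u0 ∈ [-3/154, 5/154)
j=7 picked index 7: u0 ∈ [-47/924, 7/132)
j=8 picked index 8: u0 ∈ [-1/33, 5/231)
j=9 picked index 9: u0 ∈ [-19/308, 13/308)
j=10 picked index 10: u0 ∈ [-19/462, 29/462)
j=11 picked index 11: u0 ∈ [-19/924, 1/12)
intersection: [0, 4/231)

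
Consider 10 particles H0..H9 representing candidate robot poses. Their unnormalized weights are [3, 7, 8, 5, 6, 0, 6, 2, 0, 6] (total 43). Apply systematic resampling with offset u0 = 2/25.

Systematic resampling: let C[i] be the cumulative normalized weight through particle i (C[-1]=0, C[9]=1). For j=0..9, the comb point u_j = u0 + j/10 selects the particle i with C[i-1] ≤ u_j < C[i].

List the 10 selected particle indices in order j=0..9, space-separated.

C = [3/43, 10/43, 18/43, 23/43, 29/43, 29/43, 35/43, 37/43, 37/43, 1]
j=0: u_0=2/25 ∈ [3/43, 10/43) → index 1
j=1: u_1=9/50 ∈ [3/43, 10/43) → index 1
j=2: u_2=7/25 ∈ [10/43, 18/43) → index 2
j=3: u_3=19/50 ∈ [10/43, 18/43) → index 2
j=4: u_4=12/25 ∈ [18/43, 23/43) → index 3
j=5: u_5=29/50 ∈ [23/43, 29/43) → index 4
j=6: u_6=17/25 ∈ [29/43, 35/43) → index 6
j=7: u_7=39/50 ∈ [29/43, 35/43) → index 6
j=8: u_8=22/25 ∈ [37/43, 1) → index 9
j=9: u_9=49/50 ∈ [37/43, 1) → index 9

1 1 2 2 3 4 6 6 9 9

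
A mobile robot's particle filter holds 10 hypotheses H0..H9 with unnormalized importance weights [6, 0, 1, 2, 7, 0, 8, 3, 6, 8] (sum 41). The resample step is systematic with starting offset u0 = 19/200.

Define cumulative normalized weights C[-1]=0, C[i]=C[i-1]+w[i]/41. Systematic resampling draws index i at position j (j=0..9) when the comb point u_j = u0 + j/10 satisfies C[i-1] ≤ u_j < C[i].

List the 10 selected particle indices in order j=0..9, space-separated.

0 3 4 6 6 7 8 8 9 9

C = [6/41, 6/41, 7/41, 9/41, 16/41, 16/41, 24/41, 27/41, 33/41, 1]
j=0: u_0=19/200 ∈ [0, 6/41) → index 0
j=1: u_1=39/200 ∈ [7/41, 9/41) → index 3
j=2: u_2=59/200 ∈ [9/41, 16/41) → index 4
j=3: u_3=79/200 ∈ [16/41, 24/41) → index 6
j=4: u_4=99/200 ∈ [16/41, 24/41) → index 6
j=5: u_5=119/200 ∈ [24/41, 27/41) → index 7
j=6: u_6=139/200 ∈ [27/41, 33/41) → index 8
j=7: u_7=159/200 ∈ [27/41, 33/41) → index 8
j=8: u_8=179/200 ∈ [33/41, 1) → index 9
j=9: u_9=199/200 ∈ [33/41, 1) → index 9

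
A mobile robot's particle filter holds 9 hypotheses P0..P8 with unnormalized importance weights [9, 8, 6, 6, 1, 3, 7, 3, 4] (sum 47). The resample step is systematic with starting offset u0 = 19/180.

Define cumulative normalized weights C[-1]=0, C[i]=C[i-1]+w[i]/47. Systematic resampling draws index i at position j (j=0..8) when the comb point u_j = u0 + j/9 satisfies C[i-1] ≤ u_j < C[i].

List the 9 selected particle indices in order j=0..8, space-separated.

0 1 1 2 3 5 6 7 8

C = [9/47, 17/47, 23/47, 29/47, 30/47, 33/47, 40/47, 43/47, 1]
j=0: u_0=19/180 ∈ [0, 9/47) → index 0
j=1: u_1=13/60 ∈ [9/47, 17/47) → index 1
j=2: u_2=59/180 ∈ [9/47, 17/47) → index 1
j=3: u_3=79/180 ∈ [17/47, 23/47) → index 2
j=4: u_4=11/20 ∈ [23/47, 29/47) → index 3
j=5: u_5=119/180 ∈ [30/47, 33/47) → index 5
j=6: u_6=139/180 ∈ [33/47, 40/47) → index 6
j=7: u_7=53/60 ∈ [40/47, 43/47) → index 7
j=8: u_8=179/180 ∈ [43/47, 1) → index 8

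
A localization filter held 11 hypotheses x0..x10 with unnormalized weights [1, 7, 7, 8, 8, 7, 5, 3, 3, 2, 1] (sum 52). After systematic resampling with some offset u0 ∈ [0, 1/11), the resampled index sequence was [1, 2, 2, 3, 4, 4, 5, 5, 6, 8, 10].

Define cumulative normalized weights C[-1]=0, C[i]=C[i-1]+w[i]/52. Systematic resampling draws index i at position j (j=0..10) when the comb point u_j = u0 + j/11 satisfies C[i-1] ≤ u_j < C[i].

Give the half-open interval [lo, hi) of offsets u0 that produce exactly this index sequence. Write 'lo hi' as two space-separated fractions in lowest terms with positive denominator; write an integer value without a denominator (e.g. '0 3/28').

45/572 1/11

C = [1/52, 2/13, 15/52, 23/52, 31/52, 19/26, 43/52, 23/26, 49/52, 51/52, 1]
j=0 picked index 1: u0 ∈ [1/52, 2/13)
j=1 picked index 2: u0 ∈ [9/143, 113/572)
j=2 picked index 2: u0 ∈ [-4/143, 61/572)
j=3 picked index 3: u0 ∈ [9/572, 97/572)
j=4 picked index 4: u0 ∈ [45/572, 133/572)
j=5 picked index 4: u0 ∈ [-7/572, 81/572)
j=6 picked index 5: u0 ∈ [29/572, 53/286)
j=7 picked index 5: u0 ∈ [-23/572, 27/286)
j=8 picked index 6: u0 ∈ [1/286, 57/572)
j=9 picked index 8: u0 ∈ [19/286, 71/572)
j=10 picked index 10: u0 ∈ [41/572, 1/11)
intersection: [45/572, 1/11)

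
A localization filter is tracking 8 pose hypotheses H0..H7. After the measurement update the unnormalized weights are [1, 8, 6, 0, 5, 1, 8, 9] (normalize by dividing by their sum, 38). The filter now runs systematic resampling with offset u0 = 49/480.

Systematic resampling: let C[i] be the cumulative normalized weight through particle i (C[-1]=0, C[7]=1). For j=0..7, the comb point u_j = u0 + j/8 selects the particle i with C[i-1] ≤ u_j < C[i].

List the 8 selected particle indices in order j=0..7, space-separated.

1 1 2 4 6 6 7 7

C = [1/38, 9/38, 15/38, 15/38, 10/19, 21/38, 29/38, 1]
j=0: u_0=49/480 ∈ [1/38, 9/38) → index 1
j=1: u_1=109/480 ∈ [1/38, 9/38) → index 1
j=2: u_2=169/480 ∈ [9/38, 15/38) → index 2
j=3: u_3=229/480 ∈ [15/38, 10/19) → index 4
j=4: u_4=289/480 ∈ [21/38, 29/38) → index 6
j=5: u_5=349/480 ∈ [21/38, 29/38) → index 6
j=6: u_6=409/480 ∈ [29/38, 1) → index 7
j=7: u_7=469/480 ∈ [29/38, 1) → index 7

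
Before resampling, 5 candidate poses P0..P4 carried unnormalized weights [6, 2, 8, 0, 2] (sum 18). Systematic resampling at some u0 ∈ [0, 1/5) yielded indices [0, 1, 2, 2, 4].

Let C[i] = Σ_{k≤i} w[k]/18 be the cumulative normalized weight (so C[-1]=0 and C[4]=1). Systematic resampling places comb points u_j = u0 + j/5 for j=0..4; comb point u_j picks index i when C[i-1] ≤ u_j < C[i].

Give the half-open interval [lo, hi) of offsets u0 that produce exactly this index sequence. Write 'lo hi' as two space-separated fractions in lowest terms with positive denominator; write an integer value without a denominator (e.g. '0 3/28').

C = [1/3, 4/9, 8/9, 8/9, 1]
j=0 picked index 0: u0 ∈ [0, 1/3)
j=1 picked index 1: u0 ∈ [2/15, 11/45)
j=2 picked index 2: u0 ∈ [2/45, 22/45)
j=3 picked index 2: u0 ∈ [-7/45, 13/45)
j=4 picked index 4: u0 ∈ [4/45, 1/5)
intersection: [2/15, 1/5)

2/15 1/5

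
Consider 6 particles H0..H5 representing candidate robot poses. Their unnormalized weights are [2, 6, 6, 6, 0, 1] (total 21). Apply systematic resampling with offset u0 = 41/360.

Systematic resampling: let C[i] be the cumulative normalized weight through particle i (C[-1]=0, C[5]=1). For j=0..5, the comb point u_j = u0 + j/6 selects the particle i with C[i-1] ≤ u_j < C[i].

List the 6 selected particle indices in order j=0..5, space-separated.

1 1 2 2 3 3

C = [2/21, 8/21, 2/3, 20/21, 20/21, 1]
j=0: u_0=41/360 ∈ [2/21, 8/21) → index 1
j=1: u_1=101/360 ∈ [2/21, 8/21) → index 1
j=2: u_2=161/360 ∈ [8/21, 2/3) → index 2
j=3: u_3=221/360 ∈ [8/21, 2/3) → index 2
j=4: u_4=281/360 ∈ [2/3, 20/21) → index 3
j=5: u_5=341/360 ∈ [2/3, 20/21) → index 3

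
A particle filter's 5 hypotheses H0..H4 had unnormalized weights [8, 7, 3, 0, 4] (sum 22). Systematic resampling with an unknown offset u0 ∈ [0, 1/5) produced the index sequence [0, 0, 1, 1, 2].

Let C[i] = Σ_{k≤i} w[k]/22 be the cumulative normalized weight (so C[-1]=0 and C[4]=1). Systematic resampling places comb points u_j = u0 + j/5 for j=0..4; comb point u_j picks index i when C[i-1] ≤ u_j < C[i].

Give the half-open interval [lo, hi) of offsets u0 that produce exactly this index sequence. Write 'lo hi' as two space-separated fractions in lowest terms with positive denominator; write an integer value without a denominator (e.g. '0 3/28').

0 1/55

C = [4/11, 15/22, 9/11, 9/11, 1]
j=0 picked index 0: u0 ∈ [0, 4/11)
j=1 picked index 0: u0 ∈ [-1/5, 9/55)
j=2 picked index 1: u0 ∈ [-2/55, 31/110)
j=3 picked index 1: u0 ∈ [-13/55, 9/110)
j=4 picked index 2: u0 ∈ [-13/110, 1/55)
intersection: [0, 1/55)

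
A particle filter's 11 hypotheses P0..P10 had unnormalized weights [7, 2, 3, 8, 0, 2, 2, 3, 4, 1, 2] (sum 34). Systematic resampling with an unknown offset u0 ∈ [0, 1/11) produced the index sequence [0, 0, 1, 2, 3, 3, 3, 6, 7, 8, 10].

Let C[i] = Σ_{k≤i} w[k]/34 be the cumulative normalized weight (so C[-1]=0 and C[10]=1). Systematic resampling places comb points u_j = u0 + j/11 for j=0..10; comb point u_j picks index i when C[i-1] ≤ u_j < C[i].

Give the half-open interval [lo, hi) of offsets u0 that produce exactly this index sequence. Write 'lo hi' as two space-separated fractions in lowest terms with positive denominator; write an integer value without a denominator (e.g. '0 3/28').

C = [7/34, 9/34, 6/17, 10/17, 10/17, 11/17, 12/17, 27/34, 31/34, 16/17, 1]
j=0 picked index 0: u0 ∈ [0, 7/34)
j=1 picked index 0: u0 ∈ [-1/11, 43/374)
j=2 picked index 1: u0 ∈ [9/374, 31/374)
j=3 picked index 2: u0 ∈ [-3/374, 15/187)
j=4 picked index 3: u0 ∈ [-2/187, 42/187)
j=5 picked index 3: u0 ∈ [-19/187, 25/187)
j=6 picked index 3: u0 ∈ [-36/187, 8/187)
j=7 picked index 6: u0 ∈ [2/187, 13/187)
j=8 picked index 7: u0 ∈ [-4/187, 25/374)
j=9 picked index 8: u0 ∈ [-9/374, 35/374)
j=10 picked index 10: u0 ∈ [6/187, 1/11)
intersection: [6/187, 8/187)

6/187 8/187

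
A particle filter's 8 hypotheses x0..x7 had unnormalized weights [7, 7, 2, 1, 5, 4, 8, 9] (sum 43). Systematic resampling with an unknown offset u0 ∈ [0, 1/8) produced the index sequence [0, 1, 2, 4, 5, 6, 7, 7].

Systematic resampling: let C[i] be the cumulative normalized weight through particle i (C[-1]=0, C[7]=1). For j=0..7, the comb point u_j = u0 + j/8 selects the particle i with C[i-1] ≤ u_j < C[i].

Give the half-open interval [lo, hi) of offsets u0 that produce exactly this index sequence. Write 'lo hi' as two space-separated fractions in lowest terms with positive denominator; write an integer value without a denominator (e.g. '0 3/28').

C = [7/43, 14/43, 16/43, 17/43, 22/43, 26/43, 34/43, 1]
j=0 picked index 0: u0 ∈ [0, 7/43)
j=1 picked index 1: u0 ∈ [13/344, 69/344)
j=2 picked index 2: u0 ∈ [13/172, 21/172)
j=3 picked index 4: u0 ∈ [7/344, 47/344)
j=4 picked index 5: u0 ∈ [1/86, 9/86)
j=5 picked index 6: u0 ∈ [-7/344, 57/344)
j=6 picked index 7: u0 ∈ [7/172, 1/4)
j=7 picked index 7: u0 ∈ [-29/344, 1/8)
intersection: [13/172, 9/86)

13/172 9/86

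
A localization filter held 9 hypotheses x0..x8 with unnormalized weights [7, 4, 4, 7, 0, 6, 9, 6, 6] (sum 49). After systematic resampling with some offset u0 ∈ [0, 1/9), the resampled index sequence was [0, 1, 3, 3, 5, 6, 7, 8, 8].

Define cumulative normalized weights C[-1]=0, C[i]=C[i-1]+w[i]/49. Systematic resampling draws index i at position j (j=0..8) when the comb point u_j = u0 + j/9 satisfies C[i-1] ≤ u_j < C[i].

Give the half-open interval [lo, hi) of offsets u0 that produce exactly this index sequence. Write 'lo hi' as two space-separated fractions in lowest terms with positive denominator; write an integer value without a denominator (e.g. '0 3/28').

44/441 1/9

C = [1/7, 11/49, 15/49, 22/49, 22/49, 4/7, 37/49, 43/49, 1]
j=0 picked index 0: u0 ∈ [0, 1/7)
j=1 picked index 1: u0 ∈ [2/63, 50/441)
j=2 picked index 3: u0 ∈ [37/441, 100/441)
j=3 picked index 3: u0 ∈ [-4/147, 17/147)
j=4 picked index 5: u0 ∈ [2/441, 8/63)
j=5 picked index 6: u0 ∈ [1/63, 88/441)
j=6 picked index 7: u0 ∈ [13/147, 31/147)
j=7 picked index 8: u0 ∈ [44/441, 2/9)
j=8 picked index 8: u0 ∈ [-5/441, 1/9)
intersection: [44/441, 1/9)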